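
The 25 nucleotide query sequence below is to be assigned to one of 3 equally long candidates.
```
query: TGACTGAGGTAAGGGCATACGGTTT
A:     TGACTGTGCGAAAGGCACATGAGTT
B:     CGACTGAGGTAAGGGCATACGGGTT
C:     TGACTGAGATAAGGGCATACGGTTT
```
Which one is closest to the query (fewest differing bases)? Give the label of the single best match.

C

Hamming distances to query — A: 8; B: 2; C: 1.
Smallest is C with 1 mismatch.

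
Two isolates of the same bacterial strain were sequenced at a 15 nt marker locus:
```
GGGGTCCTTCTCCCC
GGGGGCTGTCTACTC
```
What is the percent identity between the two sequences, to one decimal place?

Mismatches at positions 5, 7, 8, 12, 14 (1-based): 5 of 15.
Identical positions: 10/15 = 66.67% → 66.7%.

66.7%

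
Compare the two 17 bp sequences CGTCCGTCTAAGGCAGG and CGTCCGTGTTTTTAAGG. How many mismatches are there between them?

Mismatches (1-based): base 8: C→G; base 10: A→T; base 11: A→T; base 12: G→T; base 13: G→T; base 14: C→A.

6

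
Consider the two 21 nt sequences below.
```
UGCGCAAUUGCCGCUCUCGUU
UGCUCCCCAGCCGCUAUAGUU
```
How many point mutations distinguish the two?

7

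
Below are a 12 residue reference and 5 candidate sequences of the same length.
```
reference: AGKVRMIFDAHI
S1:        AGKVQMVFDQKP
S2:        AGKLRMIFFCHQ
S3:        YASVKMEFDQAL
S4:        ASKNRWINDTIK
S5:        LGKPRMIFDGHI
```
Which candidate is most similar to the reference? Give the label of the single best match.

S1 differs at 5 positions; S2 differs at 4 positions; S3 differs at 8 positions; S4 differs at 7 positions; S5 differs at 3 positions. The closest is S5.

S5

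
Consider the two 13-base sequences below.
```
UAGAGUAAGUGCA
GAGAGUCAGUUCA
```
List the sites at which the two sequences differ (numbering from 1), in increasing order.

1, 7, 11

Differences at site 1 (U→G), site 7 (A→C), site 11 (G→U).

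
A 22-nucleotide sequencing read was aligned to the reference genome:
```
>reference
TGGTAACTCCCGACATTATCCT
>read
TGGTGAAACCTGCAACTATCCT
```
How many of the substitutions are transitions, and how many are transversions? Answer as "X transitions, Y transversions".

Mismatches (1-based):
site 5: A→G (purine→purine, transition)
site 7: C→A (pyrimidine→purine, transversion)
site 8: T→A (pyrimidine→purine, transversion)
site 11: C→T (pyrimidine→pyrimidine, transition)
site 13: A→C (purine→pyrimidine, transversion)
site 14: C→A (pyrimidine→purine, transversion)
site 16: T→C (pyrimidine→pyrimidine, transition)

3 transitions, 4 transversions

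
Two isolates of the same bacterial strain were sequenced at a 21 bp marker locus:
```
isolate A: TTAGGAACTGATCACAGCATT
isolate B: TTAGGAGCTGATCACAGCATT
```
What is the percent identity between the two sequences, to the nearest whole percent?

1 position differs (7), so 20 of 21 match: 20/21 = 95.24%.

95%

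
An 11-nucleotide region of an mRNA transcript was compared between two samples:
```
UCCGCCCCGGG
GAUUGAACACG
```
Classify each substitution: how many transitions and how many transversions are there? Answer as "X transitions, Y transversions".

Mismatches (1-based):
position 1: U→G (pyrimidine→purine, transversion)
position 2: C→A (pyrimidine→purine, transversion)
position 3: C→U (pyrimidine→pyrimidine, transition)
position 4: G→U (purine→pyrimidine, transversion)
position 5: C→G (pyrimidine→purine, transversion)
position 6: C→A (pyrimidine→purine, transversion)
position 7: C→A (pyrimidine→purine, transversion)
position 9: G→A (purine→purine, transition)
position 10: G→C (purine→pyrimidine, transversion)

2 transitions, 7 transversions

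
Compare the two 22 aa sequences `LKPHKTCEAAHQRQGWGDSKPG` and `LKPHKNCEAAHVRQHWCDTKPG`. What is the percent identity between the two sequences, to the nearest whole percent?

Mismatches at positions 6, 12, 15, 17, 19 (1-based): 5 of 22.
Identical positions: 17/22 = 77.27% → 77%.

77%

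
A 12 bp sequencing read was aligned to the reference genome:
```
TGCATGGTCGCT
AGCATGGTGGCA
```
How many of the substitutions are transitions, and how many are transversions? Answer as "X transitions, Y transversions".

0 transitions, 3 transversions

Transitions (purine↔purine or pyrimidine↔pyrimidine): none.
Transversions (purine↔pyrimidine): 1 T→A, 9 C→G, 12 T→A.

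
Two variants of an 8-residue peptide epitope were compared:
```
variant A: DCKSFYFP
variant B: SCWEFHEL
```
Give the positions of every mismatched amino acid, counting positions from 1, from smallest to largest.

1, 3, 4, 6, 7, 8

Differences at position 1 (D→S), position 3 (K→W), position 4 (S→E), position 6 (Y→H), position 7 (F→E), position 8 (P→L).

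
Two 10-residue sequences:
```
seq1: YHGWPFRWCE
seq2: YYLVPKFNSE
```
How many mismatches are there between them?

7

The sequences differ at positions 2, 3, 4, 6, 7, 8, 9 (1-based) — 7 in total.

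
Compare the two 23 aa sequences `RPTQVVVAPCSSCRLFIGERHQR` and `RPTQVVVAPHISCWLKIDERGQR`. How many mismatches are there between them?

6

Comparing position by position, 6 positions differ: 10 (C/H), 11 (S/I), 14 (R/W), 16 (F/K), 18 (G/D), 21 (H/G).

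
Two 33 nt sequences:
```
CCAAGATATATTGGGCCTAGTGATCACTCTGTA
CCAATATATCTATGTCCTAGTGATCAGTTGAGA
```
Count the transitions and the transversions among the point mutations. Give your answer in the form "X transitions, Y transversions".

2 transitions, 8 transversions

Transitions (purine↔purine or pyrimidine↔pyrimidine): 29 C→T, 31 G→A.
Transversions (purine↔pyrimidine): 5 G→T, 10 A→C, 12 T→A, 13 G→T, 15 G→T, 27 C→G, 30 T→G, 32 T→G.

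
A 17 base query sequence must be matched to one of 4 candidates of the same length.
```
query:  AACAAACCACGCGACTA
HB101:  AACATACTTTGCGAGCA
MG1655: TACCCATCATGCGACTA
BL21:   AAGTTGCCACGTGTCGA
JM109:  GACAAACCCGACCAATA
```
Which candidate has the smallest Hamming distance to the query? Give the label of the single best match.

MG1655

HB101 differs at 6 positions; MG1655 differs at 5 positions; BL21 differs at 7 positions; JM109 differs at 6 positions. The closest is MG1655.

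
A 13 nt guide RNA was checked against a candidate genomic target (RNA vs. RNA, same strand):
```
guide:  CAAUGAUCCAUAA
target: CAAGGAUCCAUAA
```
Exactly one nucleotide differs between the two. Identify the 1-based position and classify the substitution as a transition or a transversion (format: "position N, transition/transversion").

Position 4 changes U→G. U is a pyrimidine and G is a purine, so this is a transversion.

position 4, transversion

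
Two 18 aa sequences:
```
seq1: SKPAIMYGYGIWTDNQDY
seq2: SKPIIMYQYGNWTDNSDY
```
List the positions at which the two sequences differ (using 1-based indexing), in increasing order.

Scanning 1-based: 4: A/I; 8: G/Q; 11: I/N; 16: Q/S.

4, 8, 11, 16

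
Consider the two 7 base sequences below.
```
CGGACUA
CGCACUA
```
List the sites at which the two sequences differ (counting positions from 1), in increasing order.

3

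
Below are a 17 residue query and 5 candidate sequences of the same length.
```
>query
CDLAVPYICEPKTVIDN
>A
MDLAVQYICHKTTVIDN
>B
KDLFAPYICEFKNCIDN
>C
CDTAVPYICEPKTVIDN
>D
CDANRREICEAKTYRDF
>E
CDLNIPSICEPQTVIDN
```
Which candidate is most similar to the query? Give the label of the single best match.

C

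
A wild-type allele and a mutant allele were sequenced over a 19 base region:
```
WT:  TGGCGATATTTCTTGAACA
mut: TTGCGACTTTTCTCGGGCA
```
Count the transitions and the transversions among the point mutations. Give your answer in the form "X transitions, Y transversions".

4 transitions, 2 transversions

Transitions (purine↔purine or pyrimidine↔pyrimidine): 7 T→C, 14 T→C, 16 A→G, 17 A→G.
Transversions (purine↔pyrimidine): 2 G→T, 8 A→T.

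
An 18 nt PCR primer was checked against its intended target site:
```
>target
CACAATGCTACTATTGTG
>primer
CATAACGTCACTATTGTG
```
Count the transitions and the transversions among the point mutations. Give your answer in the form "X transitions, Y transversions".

4 transitions, 0 transversions

Transitions (purine↔purine or pyrimidine↔pyrimidine): 3 C→T, 6 T→C, 8 C→T, 9 T→C.
Transversions (purine↔pyrimidine): none.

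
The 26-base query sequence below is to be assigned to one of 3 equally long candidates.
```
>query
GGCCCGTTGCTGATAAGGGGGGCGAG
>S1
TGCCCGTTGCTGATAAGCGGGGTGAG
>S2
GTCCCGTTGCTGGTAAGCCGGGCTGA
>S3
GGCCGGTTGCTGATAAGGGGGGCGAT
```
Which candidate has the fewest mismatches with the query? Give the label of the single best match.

S3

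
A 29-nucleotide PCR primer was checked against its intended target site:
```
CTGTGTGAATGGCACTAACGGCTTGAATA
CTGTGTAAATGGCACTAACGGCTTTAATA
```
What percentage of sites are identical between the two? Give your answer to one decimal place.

2 positions differ (7, 25), so 27 of 29 match: 27/29 = 93.1%.

93.1%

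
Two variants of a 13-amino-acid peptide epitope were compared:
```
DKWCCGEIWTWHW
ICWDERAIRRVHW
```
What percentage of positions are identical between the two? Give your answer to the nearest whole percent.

31%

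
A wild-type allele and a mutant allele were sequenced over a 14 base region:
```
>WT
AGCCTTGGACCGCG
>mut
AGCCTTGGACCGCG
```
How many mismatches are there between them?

The two sequences are identical at every position.

0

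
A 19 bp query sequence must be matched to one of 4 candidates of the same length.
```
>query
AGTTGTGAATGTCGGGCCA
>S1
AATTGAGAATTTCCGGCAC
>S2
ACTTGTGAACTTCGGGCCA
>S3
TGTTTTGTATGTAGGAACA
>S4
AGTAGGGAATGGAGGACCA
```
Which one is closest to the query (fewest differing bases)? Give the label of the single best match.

S2

S1 differs at 6 bases; S2 differs at 3 bases; S3 differs at 6 bases; S4 differs at 5 bases. The closest is S2.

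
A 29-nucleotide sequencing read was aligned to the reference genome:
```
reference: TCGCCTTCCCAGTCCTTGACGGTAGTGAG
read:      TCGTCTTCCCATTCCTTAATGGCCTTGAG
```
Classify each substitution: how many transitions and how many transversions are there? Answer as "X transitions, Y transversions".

4 transitions, 3 transversions

Transitions (purine↔purine or pyrimidine↔pyrimidine): 4 C→T, 18 G→A, 20 C→T, 23 T→C.
Transversions (purine↔pyrimidine): 12 G→T, 24 A→C, 25 G→T.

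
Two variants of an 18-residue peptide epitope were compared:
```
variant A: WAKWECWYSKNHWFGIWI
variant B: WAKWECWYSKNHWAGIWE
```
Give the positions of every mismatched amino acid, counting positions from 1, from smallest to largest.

14, 18

Scanning 1-based: 14: F/A; 18: I/E.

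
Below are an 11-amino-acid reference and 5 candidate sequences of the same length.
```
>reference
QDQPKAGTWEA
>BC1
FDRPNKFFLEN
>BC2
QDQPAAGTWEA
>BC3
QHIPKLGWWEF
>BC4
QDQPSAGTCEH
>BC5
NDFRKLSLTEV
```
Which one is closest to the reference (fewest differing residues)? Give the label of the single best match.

BC1 differs at 8 residues; BC2 differs at 1 residue; BC3 differs at 5 residues; BC4 differs at 3 residues; BC5 differs at 8 residues. The closest is BC2.

BC2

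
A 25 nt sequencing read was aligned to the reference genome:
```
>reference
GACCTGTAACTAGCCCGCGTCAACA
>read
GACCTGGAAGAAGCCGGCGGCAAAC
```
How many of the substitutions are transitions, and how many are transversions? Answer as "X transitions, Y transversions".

0 transitions, 7 transversions

Mismatches (1-based):
base 7: T→G (pyrimidine→purine, transversion)
base 10: C→G (pyrimidine→purine, transversion)
base 11: T→A (pyrimidine→purine, transversion)
base 16: C→G (pyrimidine→purine, transversion)
base 20: T→G (pyrimidine→purine, transversion)
base 24: C→A (pyrimidine→purine, transversion)
base 25: A→C (purine→pyrimidine, transversion)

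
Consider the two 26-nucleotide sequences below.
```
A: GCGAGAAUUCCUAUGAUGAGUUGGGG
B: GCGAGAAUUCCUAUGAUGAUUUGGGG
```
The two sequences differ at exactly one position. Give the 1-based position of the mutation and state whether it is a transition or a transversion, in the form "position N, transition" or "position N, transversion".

position 20, transversion

The sequences differ only at position 20: G→U (purine→pyrimidine), a transversion.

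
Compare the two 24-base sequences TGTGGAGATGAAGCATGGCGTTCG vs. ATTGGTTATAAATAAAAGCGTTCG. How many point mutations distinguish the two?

The sequences differ at bases 1, 2, 6, 7, 10, 13, 14, 16, 17 (1-based) — 9 in total.

9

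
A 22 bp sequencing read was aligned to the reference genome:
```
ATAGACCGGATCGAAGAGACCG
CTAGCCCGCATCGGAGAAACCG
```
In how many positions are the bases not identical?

Comparing position by position, 5 positions differ: 1 (A/C), 5 (A/C), 9 (G/C), 14 (A/G), 18 (G/A).

5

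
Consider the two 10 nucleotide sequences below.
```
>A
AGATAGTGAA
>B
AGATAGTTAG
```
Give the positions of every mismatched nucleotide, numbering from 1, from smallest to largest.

8, 10

Scanning 1-based: 8: G/T; 10: A/G.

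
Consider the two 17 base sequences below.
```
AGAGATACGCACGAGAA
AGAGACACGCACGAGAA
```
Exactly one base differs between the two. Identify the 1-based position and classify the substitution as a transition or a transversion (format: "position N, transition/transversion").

position 6, transition

Position 6 changes T→C. T is a pyrimidine and C is a pyrimidine, so this is a transition.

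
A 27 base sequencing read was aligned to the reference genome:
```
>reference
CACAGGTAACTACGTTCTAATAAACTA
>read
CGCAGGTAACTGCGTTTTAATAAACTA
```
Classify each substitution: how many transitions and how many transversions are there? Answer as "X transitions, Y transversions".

Mismatches (1-based):
site 2: A→G (purine→purine, transition)
site 12: A→G (purine→purine, transition)
site 17: C→T (pyrimidine→pyrimidine, transition)

3 transitions, 0 transversions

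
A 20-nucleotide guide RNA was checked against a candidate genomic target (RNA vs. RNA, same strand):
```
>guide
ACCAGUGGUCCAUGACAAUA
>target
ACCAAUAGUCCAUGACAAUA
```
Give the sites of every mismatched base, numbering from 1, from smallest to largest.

5, 7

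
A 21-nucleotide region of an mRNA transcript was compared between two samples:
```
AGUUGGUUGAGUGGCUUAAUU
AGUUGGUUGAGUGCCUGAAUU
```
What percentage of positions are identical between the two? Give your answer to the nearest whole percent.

90%

Mismatches at positions 14, 17 (1-based): 2 of 21.
Identical positions: 19/21 = 90.48% → 90%.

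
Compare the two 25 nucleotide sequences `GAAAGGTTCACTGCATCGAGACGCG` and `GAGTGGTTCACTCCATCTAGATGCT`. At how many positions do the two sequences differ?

The sequences differ at positions 3, 4, 13, 18, 22, 25 (1-based) — 6 in total.

6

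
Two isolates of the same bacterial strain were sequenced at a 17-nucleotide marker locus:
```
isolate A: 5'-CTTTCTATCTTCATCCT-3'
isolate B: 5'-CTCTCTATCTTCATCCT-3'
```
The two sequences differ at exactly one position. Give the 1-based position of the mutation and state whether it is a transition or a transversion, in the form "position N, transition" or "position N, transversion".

The sequences differ only at position 3: T→C (pyrimidine→pyrimidine), a transition.

position 3, transition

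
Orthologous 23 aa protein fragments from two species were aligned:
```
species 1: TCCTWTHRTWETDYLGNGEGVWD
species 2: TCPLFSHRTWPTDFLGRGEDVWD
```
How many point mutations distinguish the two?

8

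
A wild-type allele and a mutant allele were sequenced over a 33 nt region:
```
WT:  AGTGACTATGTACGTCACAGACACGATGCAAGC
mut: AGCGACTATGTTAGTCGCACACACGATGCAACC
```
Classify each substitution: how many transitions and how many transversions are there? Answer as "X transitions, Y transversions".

Transitions (purine↔purine or pyrimidine↔pyrimidine): 3 T→C, 17 A→G.
Transversions (purine↔pyrimidine): 12 A→T, 13 C→A, 20 G→C, 32 G→C.

2 transitions, 4 transversions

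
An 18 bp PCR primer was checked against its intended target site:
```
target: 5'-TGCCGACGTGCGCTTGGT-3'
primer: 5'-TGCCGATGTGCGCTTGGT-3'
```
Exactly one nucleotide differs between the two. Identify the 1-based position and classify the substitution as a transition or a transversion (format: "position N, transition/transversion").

Position 7 changes C→T. C is a pyrimidine and T is a pyrimidine, so this is a transition.

position 7, transition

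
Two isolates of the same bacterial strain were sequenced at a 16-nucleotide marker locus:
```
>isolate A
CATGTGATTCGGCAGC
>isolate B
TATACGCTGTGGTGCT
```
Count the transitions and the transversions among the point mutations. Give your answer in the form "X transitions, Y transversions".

7 transitions, 3 transversions

Transitions (purine↔purine or pyrimidine↔pyrimidine): 1 C→T, 4 G→A, 5 T→C, 10 C→T, 13 C→T, 14 A→G, 16 C→T.
Transversions (purine↔pyrimidine): 7 A→C, 9 T→G, 15 G→C.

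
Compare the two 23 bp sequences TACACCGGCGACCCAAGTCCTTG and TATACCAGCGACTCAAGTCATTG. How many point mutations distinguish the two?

Mismatches (1-based): site 3: C→T; site 7: G→A; site 13: C→T; site 20: C→A.

4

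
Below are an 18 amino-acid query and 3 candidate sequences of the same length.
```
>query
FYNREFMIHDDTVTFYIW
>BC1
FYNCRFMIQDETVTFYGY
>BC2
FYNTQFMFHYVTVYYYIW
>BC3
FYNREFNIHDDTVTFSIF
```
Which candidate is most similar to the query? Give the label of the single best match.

BC3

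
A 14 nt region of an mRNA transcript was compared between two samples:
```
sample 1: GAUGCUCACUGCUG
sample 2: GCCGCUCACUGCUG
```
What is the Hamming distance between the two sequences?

Comparing position by position, 2 positions differ: 2 (A/C), 3 (U/C).

2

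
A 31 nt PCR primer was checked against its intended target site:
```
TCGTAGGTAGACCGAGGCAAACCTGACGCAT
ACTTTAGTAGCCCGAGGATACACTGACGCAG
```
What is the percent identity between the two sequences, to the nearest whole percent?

10 positions differ (1, 3, 5, 6, 11, 18, 19, 21, 22, 31), so 21 of 31 match: 21/31 = 67.74%.

68%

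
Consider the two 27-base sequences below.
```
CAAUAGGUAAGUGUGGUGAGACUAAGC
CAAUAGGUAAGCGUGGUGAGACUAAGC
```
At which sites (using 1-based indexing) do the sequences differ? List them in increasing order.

Differences at site 12 (U→C).

12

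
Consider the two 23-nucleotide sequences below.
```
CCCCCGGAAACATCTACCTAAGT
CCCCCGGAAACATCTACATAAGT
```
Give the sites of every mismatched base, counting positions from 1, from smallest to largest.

Scanning 1-based: 18: C/A.

18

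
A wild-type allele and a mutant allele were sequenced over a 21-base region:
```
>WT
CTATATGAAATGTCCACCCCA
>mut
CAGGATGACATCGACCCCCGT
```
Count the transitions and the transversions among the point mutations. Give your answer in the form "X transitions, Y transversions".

Transitions (purine↔purine or pyrimidine↔pyrimidine): 3 A→G.
Transversions (purine↔pyrimidine): 2 T→A, 4 T→G, 9 A→C, 12 G→C, 13 T→G, 14 C→A, 16 A→C, 20 C→G, 21 A→T.

1 transition, 9 transversions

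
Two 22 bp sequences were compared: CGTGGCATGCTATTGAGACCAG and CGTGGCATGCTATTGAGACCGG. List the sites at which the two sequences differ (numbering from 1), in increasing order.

Scanning 1-based: 21: A/G.

21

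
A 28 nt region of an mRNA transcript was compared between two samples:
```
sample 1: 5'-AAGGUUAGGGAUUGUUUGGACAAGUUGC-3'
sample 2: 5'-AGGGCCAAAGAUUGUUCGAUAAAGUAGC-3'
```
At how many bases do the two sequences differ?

The sequences differ at bases 2, 5, 6, 8, 9, 17, 19, 20, 21, 26 (1-based) — 10 in total.

10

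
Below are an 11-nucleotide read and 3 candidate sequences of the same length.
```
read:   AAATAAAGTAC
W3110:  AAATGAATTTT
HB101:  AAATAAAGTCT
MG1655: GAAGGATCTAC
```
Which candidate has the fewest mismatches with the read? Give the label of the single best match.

HB101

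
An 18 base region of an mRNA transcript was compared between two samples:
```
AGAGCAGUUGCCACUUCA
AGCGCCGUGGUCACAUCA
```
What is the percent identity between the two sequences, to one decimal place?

72.2%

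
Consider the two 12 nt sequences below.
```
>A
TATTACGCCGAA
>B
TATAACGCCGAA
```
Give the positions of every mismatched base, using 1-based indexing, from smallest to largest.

Scanning 1-based: 4: T/A.

4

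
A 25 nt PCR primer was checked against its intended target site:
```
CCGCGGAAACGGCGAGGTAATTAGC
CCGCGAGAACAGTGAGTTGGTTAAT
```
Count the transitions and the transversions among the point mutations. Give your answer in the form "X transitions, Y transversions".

Mismatches (1-based):
base 6: G→A (purine→purine, transition)
base 7: A→G (purine→purine, transition)
base 11: G→A (purine→purine, transition)
base 13: C→T (pyrimidine→pyrimidine, transition)
base 17: G→T (purine→pyrimidine, transversion)
base 19: A→G (purine→purine, transition)
base 20: A→G (purine→purine, transition)
base 24: G→A (purine→purine, transition)
base 25: C→T (pyrimidine→pyrimidine, transition)

8 transitions, 1 transversion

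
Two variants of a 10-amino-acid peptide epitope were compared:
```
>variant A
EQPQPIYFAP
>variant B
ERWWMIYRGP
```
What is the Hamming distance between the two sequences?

Mismatches (1-based): residue 2: Q→R; residue 3: P→W; residue 4: Q→W; residue 5: P→M; residue 8: F→R; residue 9: A→G.

6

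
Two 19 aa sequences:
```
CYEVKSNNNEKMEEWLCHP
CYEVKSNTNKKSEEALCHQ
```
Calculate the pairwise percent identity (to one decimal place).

Mismatches at positions 8, 10, 12, 15, 19 (1-based): 5 of 19.
Identical positions: 14/19 = 73.68% → 73.7%.

73.7%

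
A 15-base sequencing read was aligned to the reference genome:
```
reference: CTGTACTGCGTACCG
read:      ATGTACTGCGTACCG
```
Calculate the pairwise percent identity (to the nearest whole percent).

93%

Mismatch at position 1 (1-based): 1 of 15.
Identical positions: 14/15 = 93.33% → 93%.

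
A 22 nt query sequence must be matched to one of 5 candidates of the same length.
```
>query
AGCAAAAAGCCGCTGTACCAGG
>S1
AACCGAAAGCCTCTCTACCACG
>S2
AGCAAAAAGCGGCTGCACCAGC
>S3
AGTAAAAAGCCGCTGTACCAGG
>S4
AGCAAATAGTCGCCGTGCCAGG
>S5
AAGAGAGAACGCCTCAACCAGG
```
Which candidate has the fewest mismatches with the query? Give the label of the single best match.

S3

S1 differs at 6 sites; S2 differs at 3 sites; S3 differs at 1 site; S4 differs at 4 sites; S5 differs at 9 sites. The closest is S3.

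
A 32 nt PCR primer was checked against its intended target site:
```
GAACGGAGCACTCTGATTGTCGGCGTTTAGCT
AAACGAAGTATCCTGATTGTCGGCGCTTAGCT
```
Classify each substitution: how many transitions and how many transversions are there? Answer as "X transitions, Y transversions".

6 transitions, 0 transversions

Mismatches (1-based):
base 1: G→A (purine→purine, transition)
base 6: G→A (purine→purine, transition)
base 9: C→T (pyrimidine→pyrimidine, transition)
base 11: C→T (pyrimidine→pyrimidine, transition)
base 12: T→C (pyrimidine→pyrimidine, transition)
base 26: T→C (pyrimidine→pyrimidine, transition)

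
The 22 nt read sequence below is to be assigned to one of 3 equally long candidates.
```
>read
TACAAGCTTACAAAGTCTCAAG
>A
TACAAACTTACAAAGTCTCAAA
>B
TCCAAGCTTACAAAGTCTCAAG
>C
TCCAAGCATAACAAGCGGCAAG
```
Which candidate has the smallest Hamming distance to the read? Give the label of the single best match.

B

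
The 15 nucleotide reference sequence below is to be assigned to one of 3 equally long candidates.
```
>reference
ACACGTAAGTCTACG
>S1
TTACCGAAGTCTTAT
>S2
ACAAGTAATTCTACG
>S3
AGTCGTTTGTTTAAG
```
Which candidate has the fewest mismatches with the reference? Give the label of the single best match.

S2

S1 differs at 7 sites; S2 differs at 2 sites; S3 differs at 6 sites. The closest is S2.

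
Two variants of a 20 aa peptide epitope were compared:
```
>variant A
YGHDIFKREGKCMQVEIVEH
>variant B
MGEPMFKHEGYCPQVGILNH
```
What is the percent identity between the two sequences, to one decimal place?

50.0%

10 positions differ (1, 3, 4, 5, 8, 11, 13, 16, 18, 19), so 10 of 20 match: 10/20 = 50%.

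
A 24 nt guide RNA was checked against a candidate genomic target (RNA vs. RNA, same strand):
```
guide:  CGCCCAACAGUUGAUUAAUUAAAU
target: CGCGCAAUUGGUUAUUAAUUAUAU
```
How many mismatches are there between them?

6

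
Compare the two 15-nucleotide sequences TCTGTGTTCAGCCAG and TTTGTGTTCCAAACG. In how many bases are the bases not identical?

6

Mismatches (1-based): base 2: C→T; base 10: A→C; base 11: G→A; base 12: C→A; base 13: C→A; base 14: A→C.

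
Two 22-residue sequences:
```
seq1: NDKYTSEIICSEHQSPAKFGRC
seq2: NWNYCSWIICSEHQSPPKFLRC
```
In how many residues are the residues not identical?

Comparing position by position, 6 residues differ: 2 (D/W), 3 (K/N), 5 (T/C), 7 (E/W), 17 (A/P), 20 (G/L).

6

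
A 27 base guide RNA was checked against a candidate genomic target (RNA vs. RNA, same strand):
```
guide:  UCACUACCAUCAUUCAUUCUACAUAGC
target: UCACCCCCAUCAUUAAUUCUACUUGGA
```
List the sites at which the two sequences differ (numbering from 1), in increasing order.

Scanning 1-based: 5: U/C; 6: A/C; 15: C/A; 23: A/U; 25: A/G; 27: C/A.

5, 6, 15, 23, 25, 27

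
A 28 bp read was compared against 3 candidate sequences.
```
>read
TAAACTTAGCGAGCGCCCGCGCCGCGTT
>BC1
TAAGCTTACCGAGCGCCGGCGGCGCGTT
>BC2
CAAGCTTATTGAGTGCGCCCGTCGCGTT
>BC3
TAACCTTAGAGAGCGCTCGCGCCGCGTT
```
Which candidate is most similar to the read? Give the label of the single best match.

BC3

BC1 differs at 4 positions; BC2 differs at 8 positions; BC3 differs at 3 positions. The closest is BC3.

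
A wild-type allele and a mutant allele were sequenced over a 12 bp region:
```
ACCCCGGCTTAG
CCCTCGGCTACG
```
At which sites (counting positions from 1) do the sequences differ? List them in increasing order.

1, 4, 10, 11

Scanning 1-based: 1: A/C; 4: C/T; 10: T/A; 11: A/C.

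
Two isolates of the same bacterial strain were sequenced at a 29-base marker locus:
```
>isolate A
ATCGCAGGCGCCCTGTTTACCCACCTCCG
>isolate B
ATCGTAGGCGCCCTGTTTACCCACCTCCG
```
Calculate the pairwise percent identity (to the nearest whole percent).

97%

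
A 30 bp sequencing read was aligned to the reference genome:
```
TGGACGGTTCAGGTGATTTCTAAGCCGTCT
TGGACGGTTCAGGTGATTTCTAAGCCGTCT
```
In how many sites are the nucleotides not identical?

No positions differ; the sequences are identical.

0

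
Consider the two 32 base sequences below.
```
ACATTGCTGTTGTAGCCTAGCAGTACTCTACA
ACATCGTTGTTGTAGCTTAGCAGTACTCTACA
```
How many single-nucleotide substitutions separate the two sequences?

Comparing position by position, 3 sites differ: 5 (T/C), 7 (C/T), 17 (C/T).

3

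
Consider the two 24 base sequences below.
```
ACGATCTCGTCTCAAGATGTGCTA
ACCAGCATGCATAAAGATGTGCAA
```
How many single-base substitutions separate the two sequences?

Comparing position by position, 8 positions differ: 3 (G/C), 5 (T/G), 7 (T/A), 8 (C/T), 10 (T/C), 11 (C/A), 13 (C/A), 23 (T/A).

8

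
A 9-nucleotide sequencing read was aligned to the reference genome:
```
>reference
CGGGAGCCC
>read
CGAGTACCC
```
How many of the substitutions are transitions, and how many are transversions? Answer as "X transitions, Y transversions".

2 transitions, 1 transversion

Transitions (purine↔purine or pyrimidine↔pyrimidine): 3 G→A, 6 G→A.
Transversions (purine↔pyrimidine): 5 A→T.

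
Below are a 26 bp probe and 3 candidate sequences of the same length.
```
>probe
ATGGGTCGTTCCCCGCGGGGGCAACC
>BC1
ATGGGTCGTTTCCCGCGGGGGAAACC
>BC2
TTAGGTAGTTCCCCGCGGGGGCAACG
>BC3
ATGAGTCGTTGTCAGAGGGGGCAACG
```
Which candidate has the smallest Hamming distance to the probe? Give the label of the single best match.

Hamming distances to probe — BC1: 2; BC2: 4; BC3: 6.
Smallest is BC1 with 2 mismatches.

BC1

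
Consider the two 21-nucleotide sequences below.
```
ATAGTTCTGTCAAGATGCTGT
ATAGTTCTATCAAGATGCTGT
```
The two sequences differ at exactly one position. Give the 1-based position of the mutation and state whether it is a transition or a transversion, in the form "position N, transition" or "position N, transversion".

position 9, transition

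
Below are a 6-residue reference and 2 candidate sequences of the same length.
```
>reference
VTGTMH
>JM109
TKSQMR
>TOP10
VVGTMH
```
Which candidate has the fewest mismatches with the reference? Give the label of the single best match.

TOP10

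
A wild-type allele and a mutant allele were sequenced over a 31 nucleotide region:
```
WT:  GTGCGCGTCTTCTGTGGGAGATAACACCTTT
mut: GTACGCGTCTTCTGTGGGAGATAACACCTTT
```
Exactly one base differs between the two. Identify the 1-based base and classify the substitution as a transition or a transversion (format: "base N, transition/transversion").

Base 3 changes G→A. G is a purine and A is a purine, so this is a transition.

base 3, transition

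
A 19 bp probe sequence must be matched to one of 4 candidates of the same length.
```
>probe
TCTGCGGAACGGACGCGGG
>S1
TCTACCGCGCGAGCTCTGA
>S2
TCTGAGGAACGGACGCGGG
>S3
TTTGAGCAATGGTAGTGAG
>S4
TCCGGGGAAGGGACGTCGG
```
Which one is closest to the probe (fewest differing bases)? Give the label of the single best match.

S2

Hamming distances to probe — S1: 9; S2: 1; S3: 8; S4: 5.
Smallest is S2 with 1 mismatch.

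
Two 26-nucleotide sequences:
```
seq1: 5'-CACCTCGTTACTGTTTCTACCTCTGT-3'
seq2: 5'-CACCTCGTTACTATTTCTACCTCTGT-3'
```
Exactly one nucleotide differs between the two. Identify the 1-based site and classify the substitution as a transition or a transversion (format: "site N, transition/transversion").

site 13, transition

Site 13 changes G→A. G is a purine and A is a purine, so this is a transition.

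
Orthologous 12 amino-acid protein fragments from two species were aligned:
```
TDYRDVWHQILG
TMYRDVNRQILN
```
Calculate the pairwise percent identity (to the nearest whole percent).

Mismatches at positions 2, 7, 8, 12 (1-based): 4 of 12.
Identical positions: 8/12 = 66.67% → 67%.

67%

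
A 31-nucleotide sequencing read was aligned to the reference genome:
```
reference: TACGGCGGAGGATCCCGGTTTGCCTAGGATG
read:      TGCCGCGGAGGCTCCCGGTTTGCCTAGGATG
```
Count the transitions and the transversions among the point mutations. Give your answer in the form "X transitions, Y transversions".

1 transition, 2 transversions

Transitions (purine↔purine or pyrimidine↔pyrimidine): 2 A→G.
Transversions (purine↔pyrimidine): 4 G→C, 12 A→C.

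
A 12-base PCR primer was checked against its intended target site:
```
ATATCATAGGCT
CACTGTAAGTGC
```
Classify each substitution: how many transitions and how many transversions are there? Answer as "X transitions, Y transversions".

1 transition, 8 transversions

Mismatches (1-based):
site 1: A→C (purine→pyrimidine, transversion)
site 2: T→A (pyrimidine→purine, transversion)
site 3: A→C (purine→pyrimidine, transversion)
site 5: C→G (pyrimidine→purine, transversion)
site 6: A→T (purine→pyrimidine, transversion)
site 7: T→A (pyrimidine→purine, transversion)
site 10: G→T (purine→pyrimidine, transversion)
site 11: C→G (pyrimidine→purine, transversion)
site 12: T→C (pyrimidine→pyrimidine, transition)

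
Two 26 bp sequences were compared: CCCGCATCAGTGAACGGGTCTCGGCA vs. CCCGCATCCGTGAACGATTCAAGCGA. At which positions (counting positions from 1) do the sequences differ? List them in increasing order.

9, 17, 18, 21, 22, 24, 25

Scanning 1-based: 9: A/C; 17: G/A; 18: G/T; 21: T/A; 22: C/A; 24: G/C; 25: C/G.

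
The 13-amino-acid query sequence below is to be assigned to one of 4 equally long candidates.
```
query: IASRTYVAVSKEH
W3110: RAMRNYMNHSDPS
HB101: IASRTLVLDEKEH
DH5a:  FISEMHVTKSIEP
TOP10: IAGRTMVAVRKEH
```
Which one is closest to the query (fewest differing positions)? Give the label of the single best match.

W3110 differs at 9 positions; HB101 differs at 4 positions; DH5a differs at 9 positions; TOP10 differs at 3 positions. The closest is TOP10.

TOP10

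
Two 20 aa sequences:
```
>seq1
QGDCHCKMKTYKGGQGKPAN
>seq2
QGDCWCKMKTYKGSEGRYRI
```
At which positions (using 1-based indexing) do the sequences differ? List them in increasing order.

Scanning 1-based: 5: H/W; 14: G/S; 15: Q/E; 17: K/R; 18: P/Y; 19: A/R; 20: N/I.

5, 14, 15, 17, 18, 19, 20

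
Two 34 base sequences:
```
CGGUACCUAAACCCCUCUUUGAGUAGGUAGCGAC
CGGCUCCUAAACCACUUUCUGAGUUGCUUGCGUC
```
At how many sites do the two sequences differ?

9

Comparing position by position, 9 sites differ: 4 (U/C), 5 (A/U), 14 (C/A), 17 (C/U), 19 (U/C), 25 (A/U), 27 (G/C), 29 (A/U), 33 (A/U).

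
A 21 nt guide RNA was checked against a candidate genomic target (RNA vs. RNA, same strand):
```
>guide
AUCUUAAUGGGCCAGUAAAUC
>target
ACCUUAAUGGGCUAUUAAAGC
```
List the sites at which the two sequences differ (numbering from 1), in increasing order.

Differences at site 2 (U→C), site 13 (C→U), site 15 (G→U), site 20 (U→G).

2, 13, 15, 20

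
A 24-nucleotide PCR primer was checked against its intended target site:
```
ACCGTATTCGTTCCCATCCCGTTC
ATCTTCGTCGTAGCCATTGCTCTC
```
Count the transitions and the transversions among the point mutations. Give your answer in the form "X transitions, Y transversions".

3 transitions, 7 transversions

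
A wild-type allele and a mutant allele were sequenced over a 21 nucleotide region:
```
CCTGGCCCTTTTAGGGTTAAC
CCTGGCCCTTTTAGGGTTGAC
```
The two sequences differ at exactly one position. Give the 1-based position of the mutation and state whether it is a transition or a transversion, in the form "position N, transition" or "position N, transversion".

position 19, transition

The sequences differ only at position 19: A→G (purine→purine), a transition.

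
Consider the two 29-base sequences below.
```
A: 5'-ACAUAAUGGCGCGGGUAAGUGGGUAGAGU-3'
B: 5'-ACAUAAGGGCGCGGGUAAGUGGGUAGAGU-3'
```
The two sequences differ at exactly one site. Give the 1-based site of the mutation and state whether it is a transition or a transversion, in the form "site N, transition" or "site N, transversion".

site 7, transversion

Site 7 changes U→G. U is a pyrimidine and G is a purine, so this is a transversion.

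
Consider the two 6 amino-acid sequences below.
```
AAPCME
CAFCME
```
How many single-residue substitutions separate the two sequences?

2

The sequences differ at positions 1, 3 (1-based) — 2 in total.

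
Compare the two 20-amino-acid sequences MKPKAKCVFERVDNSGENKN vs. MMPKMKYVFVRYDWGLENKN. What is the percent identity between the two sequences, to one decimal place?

8 positions differ (2, 5, 7, 10, 12, 14, 15, 16), so 12 of 20 match: 12/20 = 60%.

60.0%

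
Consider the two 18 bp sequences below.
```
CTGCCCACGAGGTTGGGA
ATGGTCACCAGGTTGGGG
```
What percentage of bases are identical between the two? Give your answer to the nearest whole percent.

72%

Mismatches at positions 1, 4, 5, 9, 18 (1-based): 5 of 18.
Identical positions: 13/18 = 72.22% → 72%.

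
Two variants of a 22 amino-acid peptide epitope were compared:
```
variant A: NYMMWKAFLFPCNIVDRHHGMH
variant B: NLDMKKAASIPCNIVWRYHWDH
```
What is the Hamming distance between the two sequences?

Comparing position by position, 10 positions differ: 2 (Y/L), 3 (M/D), 5 (W/K), 8 (F/A), 9 (L/S), 10 (F/I), 16 (D/W), 18 (H/Y), 20 (G/W), 21 (M/D).

10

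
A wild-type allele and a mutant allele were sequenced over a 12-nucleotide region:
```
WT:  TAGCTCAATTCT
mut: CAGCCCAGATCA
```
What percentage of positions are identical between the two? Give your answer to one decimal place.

58.3%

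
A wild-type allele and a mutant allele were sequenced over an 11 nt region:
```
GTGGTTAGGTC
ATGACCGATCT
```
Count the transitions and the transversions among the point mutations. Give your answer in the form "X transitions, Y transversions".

Transitions (purine↔purine or pyrimidine↔pyrimidine): 1 G→A, 4 G→A, 5 T→C, 6 T→C, 7 A→G, 8 G→A, 10 T→C, 11 C→T.
Transversions (purine↔pyrimidine): 9 G→T.

8 transitions, 1 transversion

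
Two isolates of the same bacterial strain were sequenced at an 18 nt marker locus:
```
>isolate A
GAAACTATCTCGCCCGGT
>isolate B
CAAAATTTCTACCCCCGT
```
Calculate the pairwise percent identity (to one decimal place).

66.7%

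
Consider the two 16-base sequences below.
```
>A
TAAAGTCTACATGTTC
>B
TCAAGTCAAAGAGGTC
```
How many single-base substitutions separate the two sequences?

6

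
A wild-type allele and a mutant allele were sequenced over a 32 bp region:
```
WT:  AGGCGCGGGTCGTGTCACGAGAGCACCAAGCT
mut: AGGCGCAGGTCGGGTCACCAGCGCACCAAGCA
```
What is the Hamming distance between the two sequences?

The sequences differ at bases 7, 13, 19, 22, 32 (1-based) — 5 in total.

5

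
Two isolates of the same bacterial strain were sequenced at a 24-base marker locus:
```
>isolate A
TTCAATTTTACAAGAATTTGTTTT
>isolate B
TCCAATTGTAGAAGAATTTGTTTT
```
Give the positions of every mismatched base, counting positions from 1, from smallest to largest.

2, 8, 11

Scanning 1-based: 2: T/C; 8: T/G; 11: C/G.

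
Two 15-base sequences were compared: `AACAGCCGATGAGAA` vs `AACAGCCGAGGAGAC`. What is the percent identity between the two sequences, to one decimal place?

86.7%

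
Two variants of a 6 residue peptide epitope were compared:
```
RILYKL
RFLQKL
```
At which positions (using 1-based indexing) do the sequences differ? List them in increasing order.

Scanning 1-based: 2: I/F; 4: Y/Q.

2, 4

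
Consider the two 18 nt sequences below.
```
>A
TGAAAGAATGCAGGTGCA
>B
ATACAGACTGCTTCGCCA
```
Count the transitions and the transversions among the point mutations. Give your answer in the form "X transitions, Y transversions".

0 transitions, 9 transversions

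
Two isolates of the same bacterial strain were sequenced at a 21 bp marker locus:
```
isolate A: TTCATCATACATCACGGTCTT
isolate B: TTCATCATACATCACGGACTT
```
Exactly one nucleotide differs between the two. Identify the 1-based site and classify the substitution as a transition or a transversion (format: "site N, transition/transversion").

The sequences differ only at site 18: T→A (pyrimidine→purine), a transversion.

site 18, transversion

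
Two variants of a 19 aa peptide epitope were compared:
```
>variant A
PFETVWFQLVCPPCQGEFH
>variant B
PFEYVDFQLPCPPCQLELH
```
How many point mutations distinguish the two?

Comparing position by position, 5 residues differ: 4 (T/Y), 6 (W/D), 10 (V/P), 16 (G/L), 18 (F/L).

5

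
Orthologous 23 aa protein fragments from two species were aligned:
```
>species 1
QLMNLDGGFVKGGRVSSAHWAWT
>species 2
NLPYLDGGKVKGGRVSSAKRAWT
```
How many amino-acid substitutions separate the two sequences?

Mismatches (1-based): position 1: Q→N; position 3: M→P; position 4: N→Y; position 9: F→K; position 19: H→K; position 20: W→R.

6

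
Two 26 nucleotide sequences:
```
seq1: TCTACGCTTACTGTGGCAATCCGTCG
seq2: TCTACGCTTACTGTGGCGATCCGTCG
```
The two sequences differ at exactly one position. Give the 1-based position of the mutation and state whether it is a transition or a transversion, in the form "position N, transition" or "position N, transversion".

position 18, transition

The sequences differ only at position 18: A→G (purine→purine), a transition.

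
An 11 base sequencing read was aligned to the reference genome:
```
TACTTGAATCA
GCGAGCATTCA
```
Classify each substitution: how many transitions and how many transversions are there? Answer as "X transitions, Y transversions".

Mismatches (1-based):
position 1: T→G (pyrimidine→purine, transversion)
position 2: A→C (purine→pyrimidine, transversion)
position 3: C→G (pyrimidine→purine, transversion)
position 4: T→A (pyrimidine→purine, transversion)
position 5: T→G (pyrimidine→purine, transversion)
position 6: G→C (purine→pyrimidine, transversion)
position 8: A→T (purine→pyrimidine, transversion)

0 transitions, 7 transversions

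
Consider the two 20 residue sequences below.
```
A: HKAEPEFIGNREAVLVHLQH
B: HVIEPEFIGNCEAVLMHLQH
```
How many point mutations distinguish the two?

4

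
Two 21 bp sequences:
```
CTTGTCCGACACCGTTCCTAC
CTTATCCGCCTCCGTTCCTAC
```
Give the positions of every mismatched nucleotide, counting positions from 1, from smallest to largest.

4, 9, 11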